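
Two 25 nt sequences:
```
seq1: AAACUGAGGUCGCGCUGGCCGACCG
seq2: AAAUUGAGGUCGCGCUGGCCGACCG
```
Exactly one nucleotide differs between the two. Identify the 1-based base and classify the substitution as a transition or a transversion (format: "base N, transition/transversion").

The sequences differ only at base 4: C→U (pyrimidine→pyrimidine), a transition.

base 4, transition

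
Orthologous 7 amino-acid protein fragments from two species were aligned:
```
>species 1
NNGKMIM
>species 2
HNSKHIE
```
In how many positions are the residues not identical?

Mismatches (1-based): position 1: N→H; position 3: G→S; position 5: M→H; position 7: M→E.

4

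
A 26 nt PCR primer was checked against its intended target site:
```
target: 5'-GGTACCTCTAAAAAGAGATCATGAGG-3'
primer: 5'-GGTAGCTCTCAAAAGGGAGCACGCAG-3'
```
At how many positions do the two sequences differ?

Comparing position by position, 7 positions differ: 5 (C/G), 10 (A/C), 16 (A/G), 19 (T/G), 22 (T/C), 24 (A/C), 25 (G/A).

7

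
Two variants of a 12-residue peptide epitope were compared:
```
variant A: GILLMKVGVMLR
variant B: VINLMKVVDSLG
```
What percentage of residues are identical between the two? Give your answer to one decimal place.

6 positions differ (1, 3, 8, 9, 10, 12), so 6 of 12 match: 6/12 = 50%.

50.0%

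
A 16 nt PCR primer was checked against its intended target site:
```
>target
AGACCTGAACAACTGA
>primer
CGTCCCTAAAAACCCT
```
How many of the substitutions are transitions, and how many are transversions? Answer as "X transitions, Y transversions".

Transitions (purine↔purine or pyrimidine↔pyrimidine): 6 T→C, 14 T→C.
Transversions (purine↔pyrimidine): 1 A→C, 3 A→T, 7 G→T, 10 C→A, 15 G→C, 16 A→T.

2 transitions, 6 transversions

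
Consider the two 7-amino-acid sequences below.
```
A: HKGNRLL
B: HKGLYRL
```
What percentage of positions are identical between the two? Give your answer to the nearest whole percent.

57%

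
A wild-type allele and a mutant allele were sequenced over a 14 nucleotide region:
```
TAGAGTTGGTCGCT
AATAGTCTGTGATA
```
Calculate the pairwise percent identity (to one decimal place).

42.9%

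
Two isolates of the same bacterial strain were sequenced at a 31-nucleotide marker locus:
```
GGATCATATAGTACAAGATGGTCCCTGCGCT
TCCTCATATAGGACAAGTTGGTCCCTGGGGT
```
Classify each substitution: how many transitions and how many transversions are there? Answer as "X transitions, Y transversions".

Mismatches (1-based):
base 1: G→T (purine→pyrimidine, transversion)
base 2: G→C (purine→pyrimidine, transversion)
base 3: A→C (purine→pyrimidine, transversion)
base 12: T→G (pyrimidine→purine, transversion)
base 18: A→T (purine→pyrimidine, transversion)
base 28: C→G (pyrimidine→purine, transversion)
base 30: C→G (pyrimidine→purine, transversion)

0 transitions, 7 transversions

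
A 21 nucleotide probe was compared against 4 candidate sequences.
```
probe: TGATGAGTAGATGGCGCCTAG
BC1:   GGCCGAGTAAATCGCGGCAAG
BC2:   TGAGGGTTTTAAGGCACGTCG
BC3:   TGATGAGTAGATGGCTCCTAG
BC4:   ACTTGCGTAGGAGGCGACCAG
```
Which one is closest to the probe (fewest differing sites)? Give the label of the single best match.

Hamming distances to probe — BC1: 7; BC2: 9; BC3: 1; BC4: 8.
Smallest is BC3 with 1 mismatch.

BC3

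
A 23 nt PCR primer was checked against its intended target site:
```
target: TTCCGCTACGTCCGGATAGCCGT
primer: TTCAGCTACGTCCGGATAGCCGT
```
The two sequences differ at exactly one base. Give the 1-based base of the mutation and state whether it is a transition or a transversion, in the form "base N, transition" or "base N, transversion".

Base 4 changes C→A. C is a pyrimidine and A is a purine, so this is a transversion.

base 4, transversion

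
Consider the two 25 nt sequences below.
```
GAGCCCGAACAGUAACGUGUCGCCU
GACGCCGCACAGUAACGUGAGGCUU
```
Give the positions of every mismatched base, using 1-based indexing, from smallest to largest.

Differences at position 3 (G→C), position 4 (C→G), position 8 (A→C), position 20 (U→A), position 21 (C→G), position 24 (C→U).

3, 4, 8, 20, 21, 24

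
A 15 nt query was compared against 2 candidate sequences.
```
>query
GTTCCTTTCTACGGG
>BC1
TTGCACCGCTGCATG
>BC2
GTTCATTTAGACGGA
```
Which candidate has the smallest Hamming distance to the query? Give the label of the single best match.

BC2

Hamming distances to query — BC1: 9; BC2: 4.
Smallest is BC2 with 4 mismatches.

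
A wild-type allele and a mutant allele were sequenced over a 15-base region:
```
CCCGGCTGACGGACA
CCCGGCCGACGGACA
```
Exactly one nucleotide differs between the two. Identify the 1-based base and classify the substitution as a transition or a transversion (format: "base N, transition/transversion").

base 7, transition

Base 7 changes T→C. T is a pyrimidine and C is a pyrimidine, so this is a transition.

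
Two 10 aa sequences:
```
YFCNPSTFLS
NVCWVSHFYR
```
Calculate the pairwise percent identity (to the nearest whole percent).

Mismatches at positions 1, 2, 4, 5, 7, 9, 10 (1-based): 7 of 10.
Identical positions: 3/10 = 30% → 30%.

30%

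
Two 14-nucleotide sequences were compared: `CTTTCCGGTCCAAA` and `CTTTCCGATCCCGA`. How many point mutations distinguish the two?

3

The sequences differ at sites 8, 12, 13 (1-based) — 3 in total.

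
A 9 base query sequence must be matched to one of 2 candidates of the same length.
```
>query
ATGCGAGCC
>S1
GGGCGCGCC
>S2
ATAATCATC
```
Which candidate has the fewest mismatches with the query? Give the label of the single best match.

S1 differs at 3 positions; S2 differs at 6 positions. The closest is S1.

S1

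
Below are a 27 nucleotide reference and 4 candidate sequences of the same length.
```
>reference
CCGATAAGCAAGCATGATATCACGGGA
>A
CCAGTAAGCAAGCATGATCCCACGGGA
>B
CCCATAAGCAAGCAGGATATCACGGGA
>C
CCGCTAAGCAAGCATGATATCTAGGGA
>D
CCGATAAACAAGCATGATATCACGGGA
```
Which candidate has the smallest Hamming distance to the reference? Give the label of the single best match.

D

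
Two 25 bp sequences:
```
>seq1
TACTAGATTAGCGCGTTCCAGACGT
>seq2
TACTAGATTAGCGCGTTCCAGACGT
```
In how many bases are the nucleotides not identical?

No positions differ; the sequences are identical.

0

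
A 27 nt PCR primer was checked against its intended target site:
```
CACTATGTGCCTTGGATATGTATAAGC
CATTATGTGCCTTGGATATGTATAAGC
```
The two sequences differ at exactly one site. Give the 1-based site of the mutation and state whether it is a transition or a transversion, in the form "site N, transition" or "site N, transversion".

The sequences differ only at site 3: C→T (pyrimidine→pyrimidine), a transition.

site 3, transition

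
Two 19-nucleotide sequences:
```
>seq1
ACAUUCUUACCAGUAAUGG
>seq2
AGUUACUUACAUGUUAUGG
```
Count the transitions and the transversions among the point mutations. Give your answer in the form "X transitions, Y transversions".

Transitions (purine↔purine or pyrimidine↔pyrimidine): none.
Transversions (purine↔pyrimidine): 2 C→G, 3 A→U, 5 U→A, 11 C→A, 12 A→U, 15 A→U.

0 transitions, 6 transversions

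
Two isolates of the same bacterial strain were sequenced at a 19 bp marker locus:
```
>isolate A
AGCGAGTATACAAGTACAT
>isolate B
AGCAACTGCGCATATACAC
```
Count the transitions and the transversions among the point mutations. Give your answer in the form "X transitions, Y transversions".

Mismatches (1-based):
position 4: G→A (purine→purine, transition)
position 6: G→C (purine→pyrimidine, transversion)
position 8: A→G (purine→purine, transition)
position 9: T→C (pyrimidine→pyrimidine, transition)
position 10: A→G (purine→purine, transition)
position 13: A→T (purine→pyrimidine, transversion)
position 14: G→A (purine→purine, transition)
position 19: T→C (pyrimidine→pyrimidine, transition)

6 transitions, 2 transversions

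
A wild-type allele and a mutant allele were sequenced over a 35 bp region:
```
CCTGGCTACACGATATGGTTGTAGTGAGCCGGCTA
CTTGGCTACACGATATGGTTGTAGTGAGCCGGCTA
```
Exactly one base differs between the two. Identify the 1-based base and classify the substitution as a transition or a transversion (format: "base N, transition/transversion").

Base 2 changes C→T. C is a pyrimidine and T is a pyrimidine, so this is a transition.

base 2, transition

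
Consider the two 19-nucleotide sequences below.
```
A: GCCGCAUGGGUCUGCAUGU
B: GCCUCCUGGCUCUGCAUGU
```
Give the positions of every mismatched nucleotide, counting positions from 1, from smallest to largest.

4, 6, 10

Differences at position 4 (G→U), position 6 (A→C), position 10 (G→C).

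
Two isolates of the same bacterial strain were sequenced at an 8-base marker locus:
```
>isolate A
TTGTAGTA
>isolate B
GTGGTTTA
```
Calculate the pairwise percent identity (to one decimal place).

50.0%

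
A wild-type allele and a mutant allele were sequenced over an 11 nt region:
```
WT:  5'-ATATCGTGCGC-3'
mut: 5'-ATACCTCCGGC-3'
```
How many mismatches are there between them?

5

Comparing position by position, 5 bases differ: 4 (T/C), 6 (G/T), 7 (T/C), 8 (G/C), 9 (C/G).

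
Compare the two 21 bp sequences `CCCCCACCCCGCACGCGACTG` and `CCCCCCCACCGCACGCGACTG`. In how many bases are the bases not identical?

Comparing position by position, 2 bases differ: 6 (A/C), 8 (C/A).

2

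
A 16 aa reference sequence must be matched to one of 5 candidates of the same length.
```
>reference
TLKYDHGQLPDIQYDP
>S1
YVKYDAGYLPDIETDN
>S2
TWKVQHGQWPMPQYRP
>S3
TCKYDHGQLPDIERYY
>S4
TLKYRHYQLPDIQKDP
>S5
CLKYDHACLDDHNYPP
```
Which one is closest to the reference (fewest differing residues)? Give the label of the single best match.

S1 differs at 7 residues; S2 differs at 7 residues; S3 differs at 5 residues; S4 differs at 3 residues; S5 differs at 7 residues. The closest is S4.

S4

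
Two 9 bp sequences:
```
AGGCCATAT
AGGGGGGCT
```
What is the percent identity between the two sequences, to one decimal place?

44.4%

5 positions differ (4, 5, 6, 7, 8), so 4 of 9 match: 4/9 = 44.44%.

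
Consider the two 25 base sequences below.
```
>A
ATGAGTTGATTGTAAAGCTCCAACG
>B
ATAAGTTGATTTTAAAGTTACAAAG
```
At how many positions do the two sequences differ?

5

Mismatches (1-based): position 3: G→A; position 12: G→T; position 18: C→T; position 20: C→A; position 24: C→A.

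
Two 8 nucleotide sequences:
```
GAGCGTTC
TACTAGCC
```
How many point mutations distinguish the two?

6

The sequences differ at positions 1, 3, 4, 5, 6, 7 (1-based) — 6 in total.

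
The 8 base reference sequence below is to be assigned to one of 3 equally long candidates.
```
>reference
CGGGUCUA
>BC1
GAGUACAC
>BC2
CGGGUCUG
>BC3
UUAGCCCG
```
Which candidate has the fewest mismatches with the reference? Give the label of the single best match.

BC1 differs at 6 positions; BC2 differs at 1 position; BC3 differs at 6 positions. The closest is BC2.

BC2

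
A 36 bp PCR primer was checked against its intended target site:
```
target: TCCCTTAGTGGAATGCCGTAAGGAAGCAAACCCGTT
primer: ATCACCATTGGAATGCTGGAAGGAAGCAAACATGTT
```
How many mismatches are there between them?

The sequences differ at positions 1, 2, 4, 5, 6, 8, 17, 19, 32, 33 (1-based) — 10 in total.

10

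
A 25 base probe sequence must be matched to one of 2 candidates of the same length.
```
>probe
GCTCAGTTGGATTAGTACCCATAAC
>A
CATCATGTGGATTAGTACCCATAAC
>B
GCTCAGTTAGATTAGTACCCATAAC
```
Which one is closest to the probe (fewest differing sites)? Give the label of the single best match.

B

Hamming distances to probe — A: 4; B: 1.
Smallest is B with 1 mismatch.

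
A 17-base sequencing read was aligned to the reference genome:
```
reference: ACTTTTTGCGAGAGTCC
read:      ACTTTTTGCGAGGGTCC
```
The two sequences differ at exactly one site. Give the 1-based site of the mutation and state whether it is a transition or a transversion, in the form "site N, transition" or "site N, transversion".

The sequences differ only at site 13: A→G (purine→purine), a transition.

site 13, transition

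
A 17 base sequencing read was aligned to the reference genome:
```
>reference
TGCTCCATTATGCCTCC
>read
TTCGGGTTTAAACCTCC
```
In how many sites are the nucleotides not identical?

7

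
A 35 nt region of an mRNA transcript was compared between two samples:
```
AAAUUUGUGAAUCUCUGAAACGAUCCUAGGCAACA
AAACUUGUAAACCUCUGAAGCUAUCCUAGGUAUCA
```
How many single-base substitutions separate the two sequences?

7

Mismatches (1-based): position 4: U→C; position 9: G→A; position 12: U→C; position 20: A→G; position 22: G→U; position 31: C→U; position 33: A→U.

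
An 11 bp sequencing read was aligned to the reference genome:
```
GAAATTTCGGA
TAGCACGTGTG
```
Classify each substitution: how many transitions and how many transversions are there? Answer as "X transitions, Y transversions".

Mismatches (1-based):
base 1: G→T (purine→pyrimidine, transversion)
base 3: A→G (purine→purine, transition)
base 4: A→C (purine→pyrimidine, transversion)
base 5: T→A (pyrimidine→purine, transversion)
base 6: T→C (pyrimidine→pyrimidine, transition)
base 7: T→G (pyrimidine→purine, transversion)
base 8: C→T (pyrimidine→pyrimidine, transition)
base 10: G→T (purine→pyrimidine, transversion)
base 11: A→G (purine→purine, transition)

4 transitions, 5 transversions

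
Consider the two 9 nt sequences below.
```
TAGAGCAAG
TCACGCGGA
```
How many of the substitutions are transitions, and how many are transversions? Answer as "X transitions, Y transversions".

4 transitions, 2 transversions

Mismatches (1-based):
base 2: A→C (purine→pyrimidine, transversion)
base 3: G→A (purine→purine, transition)
base 4: A→C (purine→pyrimidine, transversion)
base 7: A→G (purine→purine, transition)
base 8: A→G (purine→purine, transition)
base 9: G→A (purine→purine, transition)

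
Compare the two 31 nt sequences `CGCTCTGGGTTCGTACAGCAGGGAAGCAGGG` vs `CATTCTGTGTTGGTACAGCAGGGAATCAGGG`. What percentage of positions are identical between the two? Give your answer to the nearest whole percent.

84%

5 positions differ (2, 3, 8, 12, 26), so 26 of 31 match: 26/31 = 83.87%.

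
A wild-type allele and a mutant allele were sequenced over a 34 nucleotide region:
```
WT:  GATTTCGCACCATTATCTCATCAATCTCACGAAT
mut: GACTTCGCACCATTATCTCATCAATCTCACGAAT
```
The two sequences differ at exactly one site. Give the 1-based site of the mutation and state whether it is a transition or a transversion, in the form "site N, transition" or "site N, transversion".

The sequences differ only at site 3: T→C (pyrimidine→pyrimidine), a transition.

site 3, transition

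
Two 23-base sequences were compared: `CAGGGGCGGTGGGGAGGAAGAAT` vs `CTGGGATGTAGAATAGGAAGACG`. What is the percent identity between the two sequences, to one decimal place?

56.5%

10 positions differ (2, 6, 7, 9, 10, 12, 13, 14, 22, 23), so 13 of 23 match: 13/23 = 56.52%.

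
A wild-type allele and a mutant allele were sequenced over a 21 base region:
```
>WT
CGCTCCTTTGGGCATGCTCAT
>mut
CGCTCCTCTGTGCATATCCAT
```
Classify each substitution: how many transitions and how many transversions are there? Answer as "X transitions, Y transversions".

4 transitions, 1 transversion

Mismatches (1-based):
base 8: T→C (pyrimidine→pyrimidine, transition)
base 11: G→T (purine→pyrimidine, transversion)
base 16: G→A (purine→purine, transition)
base 17: C→T (pyrimidine→pyrimidine, transition)
base 18: T→C (pyrimidine→pyrimidine, transition)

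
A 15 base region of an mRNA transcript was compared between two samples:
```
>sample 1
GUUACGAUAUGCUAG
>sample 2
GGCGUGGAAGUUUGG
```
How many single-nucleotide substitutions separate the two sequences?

10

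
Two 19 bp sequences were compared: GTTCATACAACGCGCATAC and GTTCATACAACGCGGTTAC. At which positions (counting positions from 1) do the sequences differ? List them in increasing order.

15, 16

Differences at position 15 (C→G), position 16 (A→T).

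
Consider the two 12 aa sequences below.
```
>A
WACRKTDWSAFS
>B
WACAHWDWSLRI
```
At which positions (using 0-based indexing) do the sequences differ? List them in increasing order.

3, 4, 5, 9, 10, 11

Differences at position 3 (R→A), position 4 (K→H), position 5 (T→W), position 9 (A→L), position 10 (F→R), position 11 (S→I).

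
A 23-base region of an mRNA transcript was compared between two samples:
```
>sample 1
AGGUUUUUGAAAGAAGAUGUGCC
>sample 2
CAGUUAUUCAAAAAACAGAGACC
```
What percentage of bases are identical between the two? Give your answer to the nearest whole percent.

57%

10 positions differ (1, 2, 6, 9, 13, 16, 18, 19, 20, 21), so 13 of 23 match: 13/23 = 56.52%.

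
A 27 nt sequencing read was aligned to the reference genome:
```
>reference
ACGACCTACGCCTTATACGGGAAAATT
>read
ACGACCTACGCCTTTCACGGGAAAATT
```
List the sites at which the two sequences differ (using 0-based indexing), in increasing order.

Scanning 0-based: 14: A/T; 15: T/C.

14, 15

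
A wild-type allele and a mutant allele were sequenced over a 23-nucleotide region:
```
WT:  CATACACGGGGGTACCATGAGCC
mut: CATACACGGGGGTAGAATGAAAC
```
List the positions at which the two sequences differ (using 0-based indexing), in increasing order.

14, 15, 20, 21

Scanning 0-based: 14: C/G; 15: C/A; 20: G/A; 21: C/A.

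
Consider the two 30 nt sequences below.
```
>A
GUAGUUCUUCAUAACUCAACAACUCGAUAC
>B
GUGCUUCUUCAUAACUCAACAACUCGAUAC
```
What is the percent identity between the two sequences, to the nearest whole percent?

93%

Mismatches at positions 3, 4 (1-based): 2 of 30.
Identical positions: 28/30 = 93.33% → 93%.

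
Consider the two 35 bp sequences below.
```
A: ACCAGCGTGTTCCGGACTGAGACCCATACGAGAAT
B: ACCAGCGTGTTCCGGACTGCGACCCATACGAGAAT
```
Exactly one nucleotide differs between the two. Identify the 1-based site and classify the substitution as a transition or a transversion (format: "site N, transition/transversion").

site 20, transversion

Site 20 changes A→C. A is a purine and C is a pyrimidine, so this is a transversion.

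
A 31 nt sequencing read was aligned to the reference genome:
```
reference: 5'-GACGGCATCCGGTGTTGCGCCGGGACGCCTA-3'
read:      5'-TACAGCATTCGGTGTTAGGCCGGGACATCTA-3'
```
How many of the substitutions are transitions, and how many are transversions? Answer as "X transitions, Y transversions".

5 transitions, 2 transversions

Mismatches (1-based):
base 1: G→T (purine→pyrimidine, transversion)
base 4: G→A (purine→purine, transition)
base 9: C→T (pyrimidine→pyrimidine, transition)
base 17: G→A (purine→purine, transition)
base 18: C→G (pyrimidine→purine, transversion)
base 27: G→A (purine→purine, transition)
base 28: C→T (pyrimidine→pyrimidine, transition)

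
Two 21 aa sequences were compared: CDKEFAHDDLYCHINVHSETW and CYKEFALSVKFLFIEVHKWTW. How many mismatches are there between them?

11

Comparing position by position, 11 residues differ: 2 (D/Y), 7 (H/L), 8 (D/S), 9 (D/V), 10 (L/K), 11 (Y/F), 12 (C/L), 13 (H/F), 15 (N/E), 18 (S/K), 19 (E/W).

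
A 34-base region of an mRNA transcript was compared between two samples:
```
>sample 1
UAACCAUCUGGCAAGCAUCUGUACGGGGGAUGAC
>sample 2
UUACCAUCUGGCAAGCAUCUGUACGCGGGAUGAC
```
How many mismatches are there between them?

2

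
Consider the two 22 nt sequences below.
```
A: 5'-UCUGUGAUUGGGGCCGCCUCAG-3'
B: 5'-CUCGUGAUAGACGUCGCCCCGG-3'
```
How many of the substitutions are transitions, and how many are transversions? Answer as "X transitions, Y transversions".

Transitions (purine↔purine or pyrimidine↔pyrimidine): 1 U→C, 2 C→U, 3 U→C, 11 G→A, 14 C→U, 19 U→C, 21 A→G.
Transversions (purine↔pyrimidine): 9 U→A, 12 G→C.

7 transitions, 2 transversions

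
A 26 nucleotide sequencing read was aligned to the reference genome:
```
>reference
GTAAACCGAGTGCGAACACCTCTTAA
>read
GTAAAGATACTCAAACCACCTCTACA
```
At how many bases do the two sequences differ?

10

Comparing position by position, 10 bases differ: 6 (C/G), 7 (C/A), 8 (G/T), 10 (G/C), 12 (G/C), 13 (C/A), 14 (G/A), 16 (A/C), 24 (T/A), 25 (A/C).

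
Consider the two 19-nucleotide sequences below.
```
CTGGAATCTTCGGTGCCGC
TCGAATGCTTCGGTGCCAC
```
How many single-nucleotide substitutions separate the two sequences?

Comparing position by position, 6 sites differ: 1 (C/T), 2 (T/C), 4 (G/A), 6 (A/T), 7 (T/G), 18 (G/A).

6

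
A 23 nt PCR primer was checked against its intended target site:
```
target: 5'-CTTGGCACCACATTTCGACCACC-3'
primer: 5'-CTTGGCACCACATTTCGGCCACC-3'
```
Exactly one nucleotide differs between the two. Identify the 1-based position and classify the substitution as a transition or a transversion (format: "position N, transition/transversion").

position 18, transition

The sequences differ only at position 18: A→G (purine→purine), a transition.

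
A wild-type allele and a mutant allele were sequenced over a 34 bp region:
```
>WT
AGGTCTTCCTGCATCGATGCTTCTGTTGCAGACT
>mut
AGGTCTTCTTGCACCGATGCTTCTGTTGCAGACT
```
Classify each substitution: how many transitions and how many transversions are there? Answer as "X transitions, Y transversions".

2 transitions, 0 transversions

Transitions (purine↔purine or pyrimidine↔pyrimidine): 9 C→T, 14 T→C.
Transversions (purine↔pyrimidine): none.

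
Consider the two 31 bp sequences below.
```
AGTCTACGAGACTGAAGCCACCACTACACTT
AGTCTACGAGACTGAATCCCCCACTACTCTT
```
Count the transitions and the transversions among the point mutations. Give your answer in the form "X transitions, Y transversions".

0 transitions, 3 transversions

Mismatches (1-based):
base 17: G→T (purine→pyrimidine, transversion)
base 20: A→C (purine→pyrimidine, transversion)
base 28: A→T (purine→pyrimidine, transversion)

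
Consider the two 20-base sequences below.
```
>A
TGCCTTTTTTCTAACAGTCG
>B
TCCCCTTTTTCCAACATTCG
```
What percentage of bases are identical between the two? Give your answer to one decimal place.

Mismatches at positions 2, 5, 12, 17 (1-based): 4 of 20.
Identical positions: 16/20 = 80% → 80.0%.

80.0%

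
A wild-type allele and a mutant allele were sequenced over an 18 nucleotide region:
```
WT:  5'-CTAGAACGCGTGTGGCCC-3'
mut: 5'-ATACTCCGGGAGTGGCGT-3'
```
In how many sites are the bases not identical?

Comparing position by position, 8 sites differ: 1 (C/A), 4 (G/C), 5 (A/T), 6 (A/C), 9 (C/G), 11 (T/A), 17 (C/G), 18 (C/T).

8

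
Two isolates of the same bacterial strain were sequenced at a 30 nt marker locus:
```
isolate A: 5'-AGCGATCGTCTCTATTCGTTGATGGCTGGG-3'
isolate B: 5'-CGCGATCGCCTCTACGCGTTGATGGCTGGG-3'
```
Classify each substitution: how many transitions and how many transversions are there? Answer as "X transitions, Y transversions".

Transitions (purine↔purine or pyrimidine↔pyrimidine): 9 T→C, 15 T→C.
Transversions (purine↔pyrimidine): 1 A→C, 16 T→G.

2 transitions, 2 transversions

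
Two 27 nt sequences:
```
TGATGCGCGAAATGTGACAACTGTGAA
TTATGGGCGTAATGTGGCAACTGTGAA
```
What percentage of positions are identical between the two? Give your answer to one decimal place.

Mismatches at positions 2, 6, 10, 17 (1-based): 4 of 27.
Identical positions: 23/27 = 85.19% → 85.2%.

85.2%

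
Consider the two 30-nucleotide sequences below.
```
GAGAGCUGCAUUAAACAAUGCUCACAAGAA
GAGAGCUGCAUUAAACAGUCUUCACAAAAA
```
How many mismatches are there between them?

Mismatches (1-based): position 18: A→G; position 20: G→C; position 21: C→U; position 28: G→A.

4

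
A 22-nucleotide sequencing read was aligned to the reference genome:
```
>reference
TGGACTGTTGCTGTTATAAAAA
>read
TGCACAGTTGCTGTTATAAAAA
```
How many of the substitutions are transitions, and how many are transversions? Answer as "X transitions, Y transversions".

Mismatches (1-based):
position 3: G→C (purine→pyrimidine, transversion)
position 6: T→A (pyrimidine→purine, transversion)

0 transitions, 2 transversions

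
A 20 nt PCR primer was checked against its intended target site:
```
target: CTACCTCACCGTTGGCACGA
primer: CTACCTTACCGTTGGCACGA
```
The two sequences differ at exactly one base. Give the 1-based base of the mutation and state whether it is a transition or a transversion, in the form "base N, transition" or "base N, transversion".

base 7, transition

The sequences differ only at base 7: C→T (pyrimidine→pyrimidine), a transition.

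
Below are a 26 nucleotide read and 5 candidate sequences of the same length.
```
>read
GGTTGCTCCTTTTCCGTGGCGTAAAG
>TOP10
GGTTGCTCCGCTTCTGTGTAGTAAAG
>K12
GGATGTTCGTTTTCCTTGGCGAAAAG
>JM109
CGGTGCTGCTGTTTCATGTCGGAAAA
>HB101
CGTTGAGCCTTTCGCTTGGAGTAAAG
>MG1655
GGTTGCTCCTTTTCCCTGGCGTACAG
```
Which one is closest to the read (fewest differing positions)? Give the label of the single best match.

Hamming distances to read — TOP10: 5; K12: 5; JM109: 9; HB101: 7; MG1655: 2.
Smallest is MG1655 with 2 mismatches.

MG1655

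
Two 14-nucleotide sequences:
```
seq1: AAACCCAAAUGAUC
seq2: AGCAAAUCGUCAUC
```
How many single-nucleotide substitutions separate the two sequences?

Comparing position by position, 9 bases differ: 2 (A/G), 3 (A/C), 4 (C/A), 5 (C/A), 6 (C/A), 7 (A/U), 8 (A/C), 9 (A/G), 11 (G/C).

9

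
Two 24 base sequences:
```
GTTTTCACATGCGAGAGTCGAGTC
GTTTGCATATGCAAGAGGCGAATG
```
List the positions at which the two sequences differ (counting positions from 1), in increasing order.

Differences at position 5 (T→G), position 8 (C→T), position 13 (G→A), position 18 (T→G), position 22 (G→A), position 24 (C→G).

5, 8, 13, 18, 22, 24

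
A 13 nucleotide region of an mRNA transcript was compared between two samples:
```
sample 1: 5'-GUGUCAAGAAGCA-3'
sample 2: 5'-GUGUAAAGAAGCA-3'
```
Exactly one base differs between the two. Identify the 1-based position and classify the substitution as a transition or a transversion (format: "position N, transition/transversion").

Position 5 changes C→A. C is a pyrimidine and A is a purine, so this is a transversion.

position 5, transversion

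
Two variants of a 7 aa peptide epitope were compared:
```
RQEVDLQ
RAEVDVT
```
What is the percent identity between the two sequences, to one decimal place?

Mismatches at positions 2, 6, 7 (1-based): 3 of 7.
Identical positions: 4/7 = 57.14% → 57.1%.

57.1%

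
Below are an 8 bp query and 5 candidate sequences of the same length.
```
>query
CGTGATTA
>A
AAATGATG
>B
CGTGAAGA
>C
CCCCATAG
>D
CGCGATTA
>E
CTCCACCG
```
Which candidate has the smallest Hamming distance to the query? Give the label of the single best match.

D

Hamming distances to query — A: 7; B: 2; C: 5; D: 1; E: 6.
Smallest is D with 1 mismatch.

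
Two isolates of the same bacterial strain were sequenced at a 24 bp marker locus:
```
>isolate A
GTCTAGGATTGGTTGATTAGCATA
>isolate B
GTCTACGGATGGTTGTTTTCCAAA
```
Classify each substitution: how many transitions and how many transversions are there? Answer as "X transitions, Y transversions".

Transitions (purine↔purine or pyrimidine↔pyrimidine): 8 A→G.
Transversions (purine↔pyrimidine): 6 G→C, 9 T→A, 16 A→T, 19 A→T, 20 G→C, 23 T→A.

1 transition, 6 transversions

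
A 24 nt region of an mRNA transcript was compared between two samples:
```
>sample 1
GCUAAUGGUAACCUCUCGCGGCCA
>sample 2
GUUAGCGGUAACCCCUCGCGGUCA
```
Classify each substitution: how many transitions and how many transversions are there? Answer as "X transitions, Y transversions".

Mismatches (1-based):
site 2: C→U (pyrimidine→pyrimidine, transition)
site 5: A→G (purine→purine, transition)
site 6: U→C (pyrimidine→pyrimidine, transition)
site 14: U→C (pyrimidine→pyrimidine, transition)
site 22: C→U (pyrimidine→pyrimidine, transition)

5 transitions, 0 transversions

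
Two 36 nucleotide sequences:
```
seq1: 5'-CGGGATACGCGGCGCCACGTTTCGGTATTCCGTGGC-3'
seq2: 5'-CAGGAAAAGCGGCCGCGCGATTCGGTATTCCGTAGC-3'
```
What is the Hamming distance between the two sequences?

8

The sequences differ at positions 2, 6, 8, 14, 15, 17, 20, 34 (1-based) — 8 in total.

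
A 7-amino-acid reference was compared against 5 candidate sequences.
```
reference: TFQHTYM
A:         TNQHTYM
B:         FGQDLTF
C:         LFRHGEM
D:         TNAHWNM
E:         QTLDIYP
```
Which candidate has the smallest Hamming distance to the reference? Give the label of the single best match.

A differs at 1 position; B differs at 6 positions; C differs at 4 positions; D differs at 4 positions; E differs at 6 positions. The closest is A.

A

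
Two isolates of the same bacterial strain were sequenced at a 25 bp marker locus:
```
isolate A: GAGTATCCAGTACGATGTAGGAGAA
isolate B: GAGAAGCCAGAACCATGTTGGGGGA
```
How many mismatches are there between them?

7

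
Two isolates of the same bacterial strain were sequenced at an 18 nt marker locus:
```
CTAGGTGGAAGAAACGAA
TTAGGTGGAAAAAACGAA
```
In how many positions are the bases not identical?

Mismatches (1-based): position 1: C→T; position 11: G→A.

2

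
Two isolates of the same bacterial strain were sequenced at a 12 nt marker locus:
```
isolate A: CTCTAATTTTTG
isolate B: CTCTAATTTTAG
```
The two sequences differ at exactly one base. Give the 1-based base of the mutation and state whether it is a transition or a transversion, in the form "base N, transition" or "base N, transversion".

base 11, transversion

Base 11 changes T→A. T is a pyrimidine and A is a purine, so this is a transversion.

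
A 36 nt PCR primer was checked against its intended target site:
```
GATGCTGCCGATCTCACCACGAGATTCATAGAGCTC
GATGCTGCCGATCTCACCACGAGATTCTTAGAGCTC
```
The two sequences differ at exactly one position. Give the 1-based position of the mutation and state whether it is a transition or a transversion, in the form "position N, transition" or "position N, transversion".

The sequences differ only at position 28: A→T (purine→pyrimidine), a transversion.

position 28, transversion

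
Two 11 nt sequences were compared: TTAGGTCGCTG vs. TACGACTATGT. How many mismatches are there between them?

Comparing position by position, 9 sites differ: 2 (T/A), 3 (A/C), 5 (G/A), 6 (T/C), 7 (C/T), 8 (G/A), 9 (C/T), 10 (T/G), 11 (G/T).

9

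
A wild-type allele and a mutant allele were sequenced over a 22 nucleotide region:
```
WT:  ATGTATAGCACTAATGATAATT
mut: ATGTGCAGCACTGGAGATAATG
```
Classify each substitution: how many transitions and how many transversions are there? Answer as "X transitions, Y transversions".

Mismatches (1-based):
position 5: A→G (purine→purine, transition)
position 6: T→C (pyrimidine→pyrimidine, transition)
position 13: A→G (purine→purine, transition)
position 14: A→G (purine→purine, transition)
position 15: T→A (pyrimidine→purine, transversion)
position 22: T→G (pyrimidine→purine, transversion)

4 transitions, 2 transversions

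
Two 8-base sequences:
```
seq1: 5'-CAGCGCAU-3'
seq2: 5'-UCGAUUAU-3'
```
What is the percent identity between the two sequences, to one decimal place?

37.5%

Mismatches at positions 1, 2, 4, 5, 6 (1-based): 5 of 8.
Identical positions: 3/8 = 37.5% → 37.5%.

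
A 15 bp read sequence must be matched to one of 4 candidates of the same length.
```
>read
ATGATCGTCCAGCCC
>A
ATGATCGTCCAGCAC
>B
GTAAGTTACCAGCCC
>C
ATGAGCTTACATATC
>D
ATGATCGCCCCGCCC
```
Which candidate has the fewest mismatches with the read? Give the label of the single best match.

A

A differs at 1 position; B differs at 6 positions; C differs at 6 positions; D differs at 2 positions. The closest is A.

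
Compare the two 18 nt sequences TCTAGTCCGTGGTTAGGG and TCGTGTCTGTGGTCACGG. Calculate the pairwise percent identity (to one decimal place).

72.2%

5 positions differ (3, 4, 8, 14, 16), so 13 of 18 match: 13/18 = 72.22%.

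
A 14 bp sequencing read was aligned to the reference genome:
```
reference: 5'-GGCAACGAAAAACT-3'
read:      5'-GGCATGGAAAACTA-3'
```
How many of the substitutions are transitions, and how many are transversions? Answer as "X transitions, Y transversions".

Mismatches (1-based):
base 5: A→T (purine→pyrimidine, transversion)
base 6: C→G (pyrimidine→purine, transversion)
base 12: A→C (purine→pyrimidine, transversion)
base 13: C→T (pyrimidine→pyrimidine, transition)
base 14: T→A (pyrimidine→purine, transversion)

1 transition, 4 transversions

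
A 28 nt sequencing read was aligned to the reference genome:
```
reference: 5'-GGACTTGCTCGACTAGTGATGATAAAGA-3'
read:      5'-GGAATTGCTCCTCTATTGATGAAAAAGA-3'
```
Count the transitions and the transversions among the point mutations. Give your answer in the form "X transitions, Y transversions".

Mismatches (1-based):
site 4: C→A (pyrimidine→purine, transversion)
site 11: G→C (purine→pyrimidine, transversion)
site 12: A→T (purine→pyrimidine, transversion)
site 16: G→T (purine→pyrimidine, transversion)
site 23: T→A (pyrimidine→purine, transversion)

0 transitions, 5 transversions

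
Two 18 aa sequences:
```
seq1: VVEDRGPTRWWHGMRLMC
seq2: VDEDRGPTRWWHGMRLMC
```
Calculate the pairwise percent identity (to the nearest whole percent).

1 position differs (2), so 17 of 18 match: 17/18 = 94.44%.

94%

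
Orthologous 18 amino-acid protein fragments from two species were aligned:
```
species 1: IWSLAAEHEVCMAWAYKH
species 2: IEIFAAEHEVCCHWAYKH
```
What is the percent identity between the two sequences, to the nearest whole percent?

72%

Mismatches at positions 2, 3, 4, 12, 13 (1-based): 5 of 18.
Identical positions: 13/18 = 72.22% → 72%.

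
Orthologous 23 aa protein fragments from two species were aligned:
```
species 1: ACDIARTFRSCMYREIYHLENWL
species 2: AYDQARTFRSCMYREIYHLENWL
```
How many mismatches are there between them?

2

Mismatches (1-based): residue 2: C→Y; residue 4: I→Q.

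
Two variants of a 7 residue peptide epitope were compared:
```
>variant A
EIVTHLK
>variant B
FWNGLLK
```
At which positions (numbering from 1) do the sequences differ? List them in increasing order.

1, 2, 3, 4, 5

Scanning 1-based: 1: E/F; 2: I/W; 3: V/N; 4: T/G; 5: H/L.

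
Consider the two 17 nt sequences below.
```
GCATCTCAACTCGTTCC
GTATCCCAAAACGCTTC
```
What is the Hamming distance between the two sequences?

6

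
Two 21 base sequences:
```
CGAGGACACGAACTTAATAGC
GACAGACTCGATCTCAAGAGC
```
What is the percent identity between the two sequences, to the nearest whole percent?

8 positions differ (1, 2, 3, 4, 8, 12, 15, 18), so 13 of 21 match: 13/21 = 61.9%.

62%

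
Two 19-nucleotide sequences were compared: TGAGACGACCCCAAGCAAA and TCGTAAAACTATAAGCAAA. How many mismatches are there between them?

8

Comparing position by position, 8 sites differ: 2 (G/C), 3 (A/G), 4 (G/T), 6 (C/A), 7 (G/A), 10 (C/T), 11 (C/A), 12 (C/T).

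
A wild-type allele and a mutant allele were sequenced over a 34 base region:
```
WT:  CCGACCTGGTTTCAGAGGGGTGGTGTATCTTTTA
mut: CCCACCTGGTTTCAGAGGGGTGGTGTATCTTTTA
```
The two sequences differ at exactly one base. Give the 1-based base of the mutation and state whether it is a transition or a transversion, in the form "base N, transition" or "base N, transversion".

base 3, transversion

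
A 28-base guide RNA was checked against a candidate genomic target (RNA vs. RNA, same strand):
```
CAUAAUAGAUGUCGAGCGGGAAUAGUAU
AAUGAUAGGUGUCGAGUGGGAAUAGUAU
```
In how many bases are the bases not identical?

The sequences differ at bases 1, 4, 9, 17 (1-based) — 4 in total.

4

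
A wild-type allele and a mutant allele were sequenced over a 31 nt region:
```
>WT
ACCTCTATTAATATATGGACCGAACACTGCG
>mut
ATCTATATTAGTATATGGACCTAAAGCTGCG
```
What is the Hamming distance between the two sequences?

6

Mismatches (1-based): position 2: C→T; position 5: C→A; position 11: A→G; position 22: G→T; position 25: C→A; position 26: A→G.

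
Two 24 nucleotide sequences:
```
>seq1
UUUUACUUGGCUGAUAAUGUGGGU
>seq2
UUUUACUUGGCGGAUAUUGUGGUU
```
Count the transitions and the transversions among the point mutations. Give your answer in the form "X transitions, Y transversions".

0 transitions, 3 transversions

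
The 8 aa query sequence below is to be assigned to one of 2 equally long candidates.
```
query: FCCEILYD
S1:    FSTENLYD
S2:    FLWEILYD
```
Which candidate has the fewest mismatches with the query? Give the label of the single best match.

Hamming distances to query — S1: 3; S2: 2.
Smallest is S2 with 2 mismatches.

S2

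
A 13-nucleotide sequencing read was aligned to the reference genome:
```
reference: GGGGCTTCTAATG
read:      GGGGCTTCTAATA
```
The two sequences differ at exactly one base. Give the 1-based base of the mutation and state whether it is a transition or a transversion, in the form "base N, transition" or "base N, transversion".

Base 13 changes G→A. G is a purine and A is a purine, so this is a transition.

base 13, transition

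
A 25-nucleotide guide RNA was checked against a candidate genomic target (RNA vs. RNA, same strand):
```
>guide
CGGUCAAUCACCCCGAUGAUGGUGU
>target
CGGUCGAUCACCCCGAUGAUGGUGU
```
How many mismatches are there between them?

Mismatches (1-based): position 6: A→G.

1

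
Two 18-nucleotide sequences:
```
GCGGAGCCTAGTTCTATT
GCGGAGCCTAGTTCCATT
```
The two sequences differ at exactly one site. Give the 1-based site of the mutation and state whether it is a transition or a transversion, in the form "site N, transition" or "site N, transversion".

The sequences differ only at site 15: T→C (pyrimidine→pyrimidine), a transition.

site 15, transition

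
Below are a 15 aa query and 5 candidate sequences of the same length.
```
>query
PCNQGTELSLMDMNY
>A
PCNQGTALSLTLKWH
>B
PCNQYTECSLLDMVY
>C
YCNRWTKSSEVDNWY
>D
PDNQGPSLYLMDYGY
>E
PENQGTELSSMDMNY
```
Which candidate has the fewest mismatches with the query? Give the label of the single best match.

E

A differs at 6 residues; B differs at 4 residues; C differs at 9 residues; D differs at 6 residues; E differs at 2 residues. The closest is E.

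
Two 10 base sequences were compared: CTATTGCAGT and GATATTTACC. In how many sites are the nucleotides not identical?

8

The sequences differ at sites 1, 2, 3, 4, 6, 7, 9, 10 (1-based) — 8 in total.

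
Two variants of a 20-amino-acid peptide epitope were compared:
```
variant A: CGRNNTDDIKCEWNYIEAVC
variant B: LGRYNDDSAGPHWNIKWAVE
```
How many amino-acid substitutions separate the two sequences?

Comparing position by position, 12 positions differ: 1 (C/L), 4 (N/Y), 6 (T/D), 8 (D/S), 9 (I/A), 10 (K/G), 11 (C/P), 12 (E/H), 15 (Y/I), 16 (I/K), 17 (E/W), 20 (C/E).

12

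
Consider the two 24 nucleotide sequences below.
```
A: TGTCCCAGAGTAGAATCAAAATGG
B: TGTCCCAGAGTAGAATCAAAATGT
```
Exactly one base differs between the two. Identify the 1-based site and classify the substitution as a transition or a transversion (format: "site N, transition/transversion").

site 24, transversion

The sequences differ only at site 24: G→T (purine→pyrimidine), a transversion.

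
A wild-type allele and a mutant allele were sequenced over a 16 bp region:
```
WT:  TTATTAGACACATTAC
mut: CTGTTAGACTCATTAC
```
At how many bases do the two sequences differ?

3

The sequences differ at bases 1, 3, 10 (1-based) — 3 in total.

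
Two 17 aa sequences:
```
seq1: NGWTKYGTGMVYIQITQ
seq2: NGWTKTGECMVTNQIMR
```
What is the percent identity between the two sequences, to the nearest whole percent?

59%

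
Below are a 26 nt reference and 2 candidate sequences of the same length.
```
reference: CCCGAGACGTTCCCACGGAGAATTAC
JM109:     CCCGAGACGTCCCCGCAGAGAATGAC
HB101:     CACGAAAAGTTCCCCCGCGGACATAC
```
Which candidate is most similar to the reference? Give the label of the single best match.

Hamming distances to reference — JM109: 4; HB101: 8.
Smallest is JM109 with 4 mismatches.

JM109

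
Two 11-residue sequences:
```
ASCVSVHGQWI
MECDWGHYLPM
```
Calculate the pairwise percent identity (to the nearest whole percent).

18%

Mismatches at positions 1, 2, 4, 5, 6, 8, 9, 10, 11 (1-based): 9 of 11.
Identical positions: 2/11 = 18.18% → 18%.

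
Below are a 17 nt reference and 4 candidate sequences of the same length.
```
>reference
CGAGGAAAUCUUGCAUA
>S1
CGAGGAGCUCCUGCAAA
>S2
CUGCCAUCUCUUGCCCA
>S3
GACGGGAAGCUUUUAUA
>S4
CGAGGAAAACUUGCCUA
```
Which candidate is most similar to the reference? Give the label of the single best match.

S4

S1 differs at 4 sites; S2 differs at 8 sites; S3 differs at 7 sites; S4 differs at 2 sites. The closest is S4.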